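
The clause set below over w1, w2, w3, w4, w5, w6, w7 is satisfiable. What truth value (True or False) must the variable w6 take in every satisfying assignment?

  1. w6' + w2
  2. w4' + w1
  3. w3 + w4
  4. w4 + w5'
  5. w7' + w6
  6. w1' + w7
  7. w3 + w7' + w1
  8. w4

Suppose w6 = 0.
Unit clause (w7') forces w7 = 0.
Unit clause (w1') forces w1 = 0.
Unit clause (w4') forces w4 = 0.
That conflicts with the unit clause (w4).
So every satisfying assignment has w6 = True.

True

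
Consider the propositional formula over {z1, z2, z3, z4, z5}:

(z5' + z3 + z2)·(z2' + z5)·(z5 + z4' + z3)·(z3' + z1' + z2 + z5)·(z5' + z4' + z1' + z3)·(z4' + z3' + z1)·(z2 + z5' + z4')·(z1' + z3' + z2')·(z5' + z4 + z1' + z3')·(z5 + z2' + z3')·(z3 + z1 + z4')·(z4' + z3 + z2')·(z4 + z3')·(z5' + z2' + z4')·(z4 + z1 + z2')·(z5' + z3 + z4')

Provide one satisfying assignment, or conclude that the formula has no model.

Branch on z2: set z2 = 1.
(z5) alone gives z5 = 1.
(z4') alone gives z4 = 0.
(z3') alone gives z3 = 0.
(z1) alone gives z1 = 1.
Every clause now holds.

z1 ↦ 1, z2 ↦ 1, z3 ↦ 0, z4 ↦ 0, z5 ↦ 1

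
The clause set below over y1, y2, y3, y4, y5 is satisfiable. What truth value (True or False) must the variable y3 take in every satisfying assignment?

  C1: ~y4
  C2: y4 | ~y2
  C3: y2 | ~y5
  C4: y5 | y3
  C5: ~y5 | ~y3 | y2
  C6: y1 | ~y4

True

Suppose y3 = 0.
(~y4) alone gives y4 = 0.
(~y2) alone gives y2 = 0.
(~y5) alone gives y5 = 0.
But (y5) is also a unit clause — contradiction.
So every satisfying assignment has y3 = True.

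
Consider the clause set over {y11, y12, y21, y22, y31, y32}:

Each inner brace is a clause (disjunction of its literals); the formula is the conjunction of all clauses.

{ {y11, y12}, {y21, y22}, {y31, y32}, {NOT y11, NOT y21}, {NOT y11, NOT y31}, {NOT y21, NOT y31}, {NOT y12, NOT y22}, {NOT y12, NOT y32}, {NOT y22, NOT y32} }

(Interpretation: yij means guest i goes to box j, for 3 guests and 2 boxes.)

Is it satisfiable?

Suppose y11 = true.
(NOT y21) alone gives y21 = false.
(y22) alone gives y22 = true.
(NOT y31) alone gives y31 = false.
(y32) alone gives y32 = true.
That conflicts with the unit clause (NOT y32).
That branch fails; take y11 = false instead.
(y12) alone gives y12 = true.
(NOT y22) alone gives y22 = false.
(y21) alone gives y21 = true.
(NOT y31) alone gives y31 = false.
(y32) alone gives y32 = true.
That conflicts with the unit clause (NOT y32).
Neither y11 = true nor y11 = false works.
No assignment satisfies every clause.

No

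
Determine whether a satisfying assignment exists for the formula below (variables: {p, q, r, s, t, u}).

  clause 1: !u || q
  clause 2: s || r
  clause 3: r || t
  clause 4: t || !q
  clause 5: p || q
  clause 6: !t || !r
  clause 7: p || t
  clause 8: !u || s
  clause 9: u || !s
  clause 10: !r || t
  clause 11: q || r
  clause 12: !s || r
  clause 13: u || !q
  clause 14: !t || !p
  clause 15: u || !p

Case u = false:
Unit clause (!s) forces s = false.
Unit clause (r) forces r = true.
Unit clause (!t) forces t = false.
That conflicts with the unit clause (t).
Undo u and try u = true.
Unit clause (q) forces q = true.
Unit clause (t) forces t = true.
Unit clause (!r) forces r = false.
Unit clause (s) forces s = true.
That conflicts with the unit clause (!s).
Neither u = true nor u = false works.
No assignment satisfies every clause.

Unsatisfiable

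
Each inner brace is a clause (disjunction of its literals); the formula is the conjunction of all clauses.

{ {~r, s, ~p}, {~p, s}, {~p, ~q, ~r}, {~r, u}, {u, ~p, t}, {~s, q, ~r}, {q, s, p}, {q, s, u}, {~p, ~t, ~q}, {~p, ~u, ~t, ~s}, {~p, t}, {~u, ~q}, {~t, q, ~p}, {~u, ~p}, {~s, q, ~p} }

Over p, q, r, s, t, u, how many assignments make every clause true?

There are 2^6 = 64 truth assignments over (p, q, r, s, t, u).
Split on r. With r = 1, the clauses containing r are satisfied and ~r drops from the rest; 0 of the 2^5 = 32 assignments to the other variables satisfy what remains.
With r = 0, by the same count on the reduced clause set, 8 assignments work.
(One model: p=F, q=F, r=F, s=T, t=F, u=F.)
Total: 0 + 8 = 8.

8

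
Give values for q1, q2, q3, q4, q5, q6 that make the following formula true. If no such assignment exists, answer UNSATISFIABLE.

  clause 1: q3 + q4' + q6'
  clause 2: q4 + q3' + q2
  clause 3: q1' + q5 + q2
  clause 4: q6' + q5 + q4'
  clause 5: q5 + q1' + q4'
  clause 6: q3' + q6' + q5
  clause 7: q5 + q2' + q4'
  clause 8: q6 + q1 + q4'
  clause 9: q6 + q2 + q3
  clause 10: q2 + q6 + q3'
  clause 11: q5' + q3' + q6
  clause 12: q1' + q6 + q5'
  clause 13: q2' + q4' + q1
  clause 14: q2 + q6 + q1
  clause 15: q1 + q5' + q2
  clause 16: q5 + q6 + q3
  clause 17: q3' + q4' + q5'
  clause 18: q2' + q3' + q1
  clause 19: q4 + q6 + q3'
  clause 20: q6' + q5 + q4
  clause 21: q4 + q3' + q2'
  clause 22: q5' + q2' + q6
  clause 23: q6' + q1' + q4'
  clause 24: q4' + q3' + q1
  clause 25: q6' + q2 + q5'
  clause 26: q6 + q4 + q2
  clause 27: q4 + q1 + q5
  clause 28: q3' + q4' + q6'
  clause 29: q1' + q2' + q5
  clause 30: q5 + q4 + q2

q1 ↦ 1, q2 ↦ 1, q3 ↦ 0, q4 ↦ 0, q5 ↦ 1, q6 ↦ 1

Branch on q3: set q3 = 0.
Branch on q4: set q4 = 0.
Branch on q6: set q6 = 1.
The clause (q5) is unit, so q5 = 1.
The clause (q2) is unit, so q2 = 1.
All clauses hold; q1 can take either value.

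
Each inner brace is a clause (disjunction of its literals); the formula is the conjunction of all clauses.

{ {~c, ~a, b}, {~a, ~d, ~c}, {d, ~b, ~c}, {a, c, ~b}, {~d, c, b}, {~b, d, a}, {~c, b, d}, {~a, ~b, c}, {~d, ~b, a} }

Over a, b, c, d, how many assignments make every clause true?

There are 2^4 = 16 truth assignments over (a, b, c, d).
Check each against the 9 clauses (columns in the order a, b, c, d):
  F F F F  ✓ satisfies all
  F F F T  ✗ fails (~d | c | b)
  F F T F  ✗ fails (~c | b | d)
  F F T T  ✓ satisfies all
  F T F F  ✗ fails (a | c | ~b)
  F T F T  ✗ fails (a | c | ~b)
  F T T F  ✗ fails (d | ~b | ~c)
  F T T T  ✗ fails (~d | ~b | a)
  T F F F  ✓ satisfies all
  T F F T  ✗ fails (~d | c | b)
  T F T F  ✗ fails (~c | ~a | b)
  T F T T  ✗ fails (~c | ~a | b)
  T T F F  ✗ fails (~a | ~b | c)
  T T F T  ✗ fails (~a | ~b | c)
  T T T F  ✗ fails (d | ~b | ~c)
  T T T T  ✗ fails (~a | ~d | ~c)
3 of the 16 rows are models.

3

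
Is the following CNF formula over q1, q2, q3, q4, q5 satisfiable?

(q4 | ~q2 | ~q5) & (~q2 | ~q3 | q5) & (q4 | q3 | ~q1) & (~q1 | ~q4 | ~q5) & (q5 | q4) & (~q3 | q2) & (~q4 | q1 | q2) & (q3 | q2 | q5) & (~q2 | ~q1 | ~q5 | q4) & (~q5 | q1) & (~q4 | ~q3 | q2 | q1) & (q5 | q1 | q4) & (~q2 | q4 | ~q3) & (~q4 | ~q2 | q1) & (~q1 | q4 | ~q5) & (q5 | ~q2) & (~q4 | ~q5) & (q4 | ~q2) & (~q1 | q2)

Unsatisfiable

Suppose q5 = 1.
Unit clause (q1) forces q1 = 1.
Unit clause (~q4) forces q4 = 0.
That conflicts with the unit clause (q4).
That branch fails; take q5 = 0 instead.
Unit clause (q4) forces q4 = 1.
Unit clause (~q2) forces q2 = 0.
Unit clause (~q3) forces q3 = 0.
That conflicts with the unit clause (q3).
Both values of q5 lead to a conflict.
No assignment satisfies every clause.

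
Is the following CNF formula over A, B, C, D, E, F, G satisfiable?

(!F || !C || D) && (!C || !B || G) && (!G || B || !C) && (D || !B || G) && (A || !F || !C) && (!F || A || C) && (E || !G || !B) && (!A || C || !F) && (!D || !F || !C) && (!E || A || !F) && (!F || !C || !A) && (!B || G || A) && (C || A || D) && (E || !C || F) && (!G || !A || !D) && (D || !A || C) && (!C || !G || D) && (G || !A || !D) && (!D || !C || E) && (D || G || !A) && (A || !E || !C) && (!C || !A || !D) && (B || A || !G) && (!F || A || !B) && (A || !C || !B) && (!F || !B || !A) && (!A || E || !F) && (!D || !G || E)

Suppose F = false.
Suppose E = true.
Suppose A = false.
From the singleton clause (!C), C = false.
From the singleton clause (D), D = true.
Suppose B = true.
From the singleton clause (G), G = true.
All clauses are satisfied.
A satisfying assignment: A: false, B: true, C: false, D: true, E: true, F: false, G: true.

Satisfiable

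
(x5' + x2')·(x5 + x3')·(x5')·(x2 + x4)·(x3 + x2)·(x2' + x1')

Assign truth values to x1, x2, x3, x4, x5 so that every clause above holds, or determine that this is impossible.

From the singleton clause (x5'), x5 = 0.
From the singleton clause (x3'), x3 = 0.
From the singleton clause (x2), x2 = 1.
From the singleton clause (x1'), x1 = 0.
All clauses hold; x4 can take either value.

x1: 0; x2: 1; x3: 0; x4: 1; x5: 0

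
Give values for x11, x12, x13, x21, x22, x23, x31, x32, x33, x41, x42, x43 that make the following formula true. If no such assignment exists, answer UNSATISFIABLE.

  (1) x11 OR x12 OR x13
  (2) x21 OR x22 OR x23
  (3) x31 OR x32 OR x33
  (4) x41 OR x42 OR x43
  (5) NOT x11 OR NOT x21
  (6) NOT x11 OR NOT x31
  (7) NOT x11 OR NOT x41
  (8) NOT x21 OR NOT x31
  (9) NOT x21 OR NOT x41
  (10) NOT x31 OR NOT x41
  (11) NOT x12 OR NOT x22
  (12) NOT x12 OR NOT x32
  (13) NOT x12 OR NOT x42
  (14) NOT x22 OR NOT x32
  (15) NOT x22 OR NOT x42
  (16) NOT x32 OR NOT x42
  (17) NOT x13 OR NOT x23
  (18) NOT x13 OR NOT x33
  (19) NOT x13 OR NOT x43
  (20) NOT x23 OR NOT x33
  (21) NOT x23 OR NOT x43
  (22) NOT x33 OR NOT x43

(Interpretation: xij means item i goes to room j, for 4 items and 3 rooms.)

Suppose x11 = false.
Suppose x12 = true.
The clause (NOT x22) is unit, so x22 = false.
The clause (NOT x32) is unit, so x32 = false.
The clause (NOT x42) is unit, so x42 = false.
Suppose x21 = true.
The clause (NOT x31) is unit, so x31 = false.
The clause (x33) is unit, so x33 = true.
The clause (NOT x41) is unit, so x41 = false.
The clause (x43) is unit, so x43 = true.
But (NOT x43) is also a unit clause — contradiction.
Undo x21 and try x21 = false.
The clause (x23) is unit, so x23 = true.
The clause (NOT x13) is unit, so x13 = false.
The clause (NOT x33) is unit, so x33 = false.
The clause (x31) is unit, so x31 = true.
The clause (NOT x41) is unit, so x41 = false.
The clause (x43) is unit, so x43 = true.
But (NOT x43) is also a unit clause — contradiction.
Both values of x21 lead to a conflict.
Undo x12 and try x12 = false.
The clause (x13) is unit, so x13 = true.
The clause (NOT x23) is unit, so x23 = false.
The clause (NOT x33) is unit, so x33 = false.
The clause (NOT x43) is unit, so x43 = false.
Suppose x21 = true.
The clause (NOT x31) is unit, so x31 = false.
The clause (x32) is unit, so x32 = true.
The clause (NOT x41) is unit, so x41 = false.
The clause (x42) is unit, so x42 = true.
But (NOT x42) is also a unit clause — contradiction.
Undo x21 and try x21 = false.
The clause (x22) is unit, so x22 = true.
The clause (NOT x32) is unit, so x32 = false.
The clause (x31) is unit, so x31 = true.
The clause (NOT x41) is unit, so x41 = false.
The clause (x42) is unit, so x42 = true.
But (NOT x42) is also a unit clause — contradiction.
Both values of x21 lead to a conflict.
Both values of x12 lead to a conflict.
Undo x11 and try x11 = true.
The clause (NOT x21) is unit, so x21 = false.
The clause (NOT x31) is unit, so x31 = false.
The clause (NOT x41) is unit, so x41 = false.
Suppose x22 = true.
The clause (NOT x12) is unit, so x12 = false.
The clause (NOT x32) is unit, so x32 = false.
The clause (x33) is unit, so x33 = true.
The clause (NOT x42) is unit, so x42 = false.
The clause (x43) is unit, so x43 = true.
But (NOT x43) is also a unit clause — contradiction.
Undo x22 and try x22 = false.
The clause (x23) is unit, so x23 = true.
The clause (NOT x13) is unit, so x13 = false.
The clause (NOT x33) is unit, so x33 = false.
The clause (x32) is unit, so x32 = true.
The clause (NOT x12) is unit, so x12 = false.
The clause (NOT x42) is unit, so x42 = false.
The clause (x43) is unit, so x43 = true.
But (NOT x43) is also a unit clause — contradiction.
Both values of x22 lead to a conflict.
Both values of x11 lead to a conflict.

UNSATISFIABLE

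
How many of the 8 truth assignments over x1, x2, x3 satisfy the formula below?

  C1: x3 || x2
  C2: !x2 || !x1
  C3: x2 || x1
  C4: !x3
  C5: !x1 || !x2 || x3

There are 2^3 = 8 truth assignments over (x1, x2, x3).
Split on x2. With x2 = true, the clauses containing x2 are satisfied and !x2 drops from the rest; 1 of the 2^2 = 4 assignments to the other variables satisfy what remains.
With x2 = false, by the same count on the reduced clause set, 0 assignments work.
Total: 1 + 0 = 1.

1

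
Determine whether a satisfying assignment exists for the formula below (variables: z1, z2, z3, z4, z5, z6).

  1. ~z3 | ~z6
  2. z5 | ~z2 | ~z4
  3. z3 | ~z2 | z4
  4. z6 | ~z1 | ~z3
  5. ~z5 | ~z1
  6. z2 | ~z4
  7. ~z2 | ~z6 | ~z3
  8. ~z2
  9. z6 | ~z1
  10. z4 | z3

From the singleton clause (~z2), z2 = 0.
From the singleton clause (~z4), z4 = 0.
From the singleton clause (z3), z3 = 1.
From the singleton clause (~z6), z6 = 0.
From the singleton clause (~z1), z1 = 0.
Every clause is now satisfied; z5 is unconstrained.
A satisfying assignment: z1: 0,  z2: 0,  z3: 1,  z4: 0,  z5: 0,  z6: 0.

Yes, satisfiable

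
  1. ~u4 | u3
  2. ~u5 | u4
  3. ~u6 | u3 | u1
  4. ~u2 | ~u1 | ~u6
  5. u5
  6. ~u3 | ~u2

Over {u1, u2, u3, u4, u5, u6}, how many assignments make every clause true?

4

There are 2^6 = 64 truth assignments over (u1, u2, u3, u4, u5, u6).
Split on u2. With u2 = 1, the clauses containing u2 are satisfied and ~u2 drops from the rest; 0 of the 2^5 = 32 assignments to the other variables satisfy what remains.
With u2 = 0, by the same count on the reduced clause set, 4 assignments work.
Total: 0 + 4 = 4.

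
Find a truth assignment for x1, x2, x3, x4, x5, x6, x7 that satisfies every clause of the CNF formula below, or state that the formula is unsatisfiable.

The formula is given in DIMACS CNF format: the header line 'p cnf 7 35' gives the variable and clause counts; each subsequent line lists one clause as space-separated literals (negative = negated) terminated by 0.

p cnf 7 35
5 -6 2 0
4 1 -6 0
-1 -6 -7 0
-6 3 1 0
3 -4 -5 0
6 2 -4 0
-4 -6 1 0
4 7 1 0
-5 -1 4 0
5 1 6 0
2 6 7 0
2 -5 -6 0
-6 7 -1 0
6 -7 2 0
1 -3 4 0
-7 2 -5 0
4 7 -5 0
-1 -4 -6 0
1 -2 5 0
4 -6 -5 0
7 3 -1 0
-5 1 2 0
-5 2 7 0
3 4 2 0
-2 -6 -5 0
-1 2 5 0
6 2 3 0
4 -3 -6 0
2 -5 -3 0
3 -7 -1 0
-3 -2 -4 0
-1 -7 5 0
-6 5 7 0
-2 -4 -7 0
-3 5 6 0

Case x5 = True:
Case x3 = False:
Unit clause (¬x4) forces x4 = False.
Unit clause (¬x1) forces x1 = False.
Unit clause (¬x6) forces x6 = False.
Unit clause (x7) forces x7 = True.
Unit clause (x2) forces x2 = True.
This assignment satisfies each clause.

x1 ↦ False; x2 ↦ True; x3 ↦ False; x4 ↦ False; x5 ↦ True; x6 ↦ False; x7 ↦ True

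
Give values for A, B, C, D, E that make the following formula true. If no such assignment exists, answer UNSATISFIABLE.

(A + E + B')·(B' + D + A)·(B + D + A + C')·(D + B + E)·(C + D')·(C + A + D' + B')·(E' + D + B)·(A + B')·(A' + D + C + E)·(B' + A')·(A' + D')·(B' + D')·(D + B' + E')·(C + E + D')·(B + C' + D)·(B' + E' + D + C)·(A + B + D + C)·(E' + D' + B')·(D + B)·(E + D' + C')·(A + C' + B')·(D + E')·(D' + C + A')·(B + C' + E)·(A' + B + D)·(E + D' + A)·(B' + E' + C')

Suppose C = 1.
Suppose A = 0.
Unit clause (B') forces B = 0.
Unit clause (D) forces D = 1.
Unit clause (E) forces E = 1.
All clauses are satisfied.

A: 0; B: 0; C: 1; D: 1; E: 1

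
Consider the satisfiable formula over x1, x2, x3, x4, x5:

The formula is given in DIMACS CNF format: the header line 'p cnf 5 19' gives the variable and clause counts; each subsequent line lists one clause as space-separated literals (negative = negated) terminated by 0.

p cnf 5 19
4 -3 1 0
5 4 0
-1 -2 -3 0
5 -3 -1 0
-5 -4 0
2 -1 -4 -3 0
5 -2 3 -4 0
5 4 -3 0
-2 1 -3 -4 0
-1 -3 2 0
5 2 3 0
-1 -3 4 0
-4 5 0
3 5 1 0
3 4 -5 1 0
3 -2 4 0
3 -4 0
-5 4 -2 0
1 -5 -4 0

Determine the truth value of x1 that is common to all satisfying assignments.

Suppose x1 = False.
Branch on x4: set x4 = True.
(¬x5) alone gives x5 = False.
But (x5) is also a unit clause — contradiction.
So x4 must be the other value — set x4 = False.
(¬x3) alone gives x3 = False.
(x5) alone gives x5 = True.
But (¬x5) is also a unit clause — contradiction.
Both values of x4 lead to a conflict.
So every satisfying assignment has x1 = True.

True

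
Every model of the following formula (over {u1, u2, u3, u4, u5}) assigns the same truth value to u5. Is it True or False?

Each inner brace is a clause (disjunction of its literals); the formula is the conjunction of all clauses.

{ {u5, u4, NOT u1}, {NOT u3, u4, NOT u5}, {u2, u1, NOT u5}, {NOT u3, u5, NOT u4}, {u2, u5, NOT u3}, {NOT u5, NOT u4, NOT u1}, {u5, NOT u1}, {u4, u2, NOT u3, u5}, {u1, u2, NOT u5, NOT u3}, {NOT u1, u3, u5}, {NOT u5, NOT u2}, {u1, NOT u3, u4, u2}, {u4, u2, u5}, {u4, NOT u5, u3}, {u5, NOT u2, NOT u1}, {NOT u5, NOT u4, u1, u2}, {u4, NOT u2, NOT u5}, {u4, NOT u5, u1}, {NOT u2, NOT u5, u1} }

False

Suppose u5 = true.
Unit clause (NOT u2) forces u2 = false.
Unit clause (u1) forces u1 = true.
Unit clause (NOT u4) forces u4 = false.
Unit clause (NOT u3) forces u3 = false.
Now (u3) is unsatisfied and unit — conflict.
So every satisfying assignment has u5 = False.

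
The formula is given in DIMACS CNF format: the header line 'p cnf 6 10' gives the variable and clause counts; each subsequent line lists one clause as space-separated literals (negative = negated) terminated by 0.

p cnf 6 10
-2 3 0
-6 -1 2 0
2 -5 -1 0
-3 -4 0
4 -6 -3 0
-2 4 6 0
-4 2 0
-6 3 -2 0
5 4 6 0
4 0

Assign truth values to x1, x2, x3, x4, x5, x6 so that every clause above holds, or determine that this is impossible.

UNSATISFIABLE

Unit clause (x4) forces x4 = True.
Unit clause (¬x3) forces x3 = False.
Unit clause (¬x2) forces x2 = False.
But (x2) is also a unit clause — contradiction.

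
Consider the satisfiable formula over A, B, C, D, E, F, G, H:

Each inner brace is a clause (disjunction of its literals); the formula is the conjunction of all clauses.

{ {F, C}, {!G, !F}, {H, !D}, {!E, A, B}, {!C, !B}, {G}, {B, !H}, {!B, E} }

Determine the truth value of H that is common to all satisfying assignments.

False

Suppose H = true.
From the singleton clause (G), G = true.
From the singleton clause (!F), F = false.
From the singleton clause (C), C = true.
From the singleton clause (!B), B = false.
Now (B) is unsatisfied and unit — conflict.
So every satisfying assignment has H = False.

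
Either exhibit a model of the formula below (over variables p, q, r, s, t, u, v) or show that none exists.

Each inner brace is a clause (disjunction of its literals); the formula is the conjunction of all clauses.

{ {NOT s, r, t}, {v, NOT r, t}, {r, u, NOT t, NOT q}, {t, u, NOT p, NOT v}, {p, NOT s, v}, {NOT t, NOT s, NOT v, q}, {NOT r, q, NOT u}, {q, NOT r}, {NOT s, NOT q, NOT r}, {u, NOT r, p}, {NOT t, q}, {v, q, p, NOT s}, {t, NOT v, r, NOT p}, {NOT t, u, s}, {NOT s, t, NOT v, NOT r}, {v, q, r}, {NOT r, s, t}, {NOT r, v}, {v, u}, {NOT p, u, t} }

Try q = true.
Try s = true.
From the singleton clause (NOT r), r = false.
From the singleton clause (t), t = true.
From the singleton clause (u), u = true.
Try p = false.
From the singleton clause (v), v = true.
Every clause now holds.

p ↦ false,  q ↦ true,  r ↦ false,  s ↦ true,  t ↦ true,  u ↦ true,  v ↦ true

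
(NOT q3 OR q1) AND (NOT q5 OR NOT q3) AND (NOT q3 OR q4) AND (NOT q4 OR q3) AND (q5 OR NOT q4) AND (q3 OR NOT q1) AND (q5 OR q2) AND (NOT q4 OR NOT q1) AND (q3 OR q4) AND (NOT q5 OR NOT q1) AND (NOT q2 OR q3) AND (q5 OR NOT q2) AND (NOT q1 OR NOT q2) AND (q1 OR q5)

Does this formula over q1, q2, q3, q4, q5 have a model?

No, unsatisfiable

Case q3 = false:
Unit clause (NOT q4) forces q4 = false.
Now (q4) is unsatisfied and unit — conflict.
Backtrack on q3: now try q3 = true.
Unit clause (q1) forces q1 = true.
Unit clause (NOT q5) forces q5 = false.
Unit clause (q4) forces q4 = true.
Now (NOT q4) is unsatisfied and unit — conflict.
Either choice for q3 ends in contradiction.
No assignment satisfies every clause.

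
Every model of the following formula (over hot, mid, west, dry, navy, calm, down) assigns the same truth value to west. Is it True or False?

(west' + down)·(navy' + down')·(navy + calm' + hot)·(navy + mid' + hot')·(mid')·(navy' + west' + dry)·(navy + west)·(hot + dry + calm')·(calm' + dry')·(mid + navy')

Suppose west = 0.
The clause (mid') is unit, so mid = 0.
The clause (navy) is unit, so navy = 1.
But (navy') is also a unit clause — contradiction.
So every satisfying assignment has west = True.

True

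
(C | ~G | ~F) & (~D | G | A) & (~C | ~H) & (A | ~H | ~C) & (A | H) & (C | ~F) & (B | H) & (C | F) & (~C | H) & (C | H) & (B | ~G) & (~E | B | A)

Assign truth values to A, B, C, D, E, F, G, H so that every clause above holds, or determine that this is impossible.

UNSATISFIABLE

Try C = 0.
Unit clause (~F) forces F = 0.
That conflicts with the unit clause (F).
That branch fails; take C = 1 instead.
Unit clause (~H) forces H = 0.
That conflicts with the unit clause (H).
Both values of C lead to a conflict.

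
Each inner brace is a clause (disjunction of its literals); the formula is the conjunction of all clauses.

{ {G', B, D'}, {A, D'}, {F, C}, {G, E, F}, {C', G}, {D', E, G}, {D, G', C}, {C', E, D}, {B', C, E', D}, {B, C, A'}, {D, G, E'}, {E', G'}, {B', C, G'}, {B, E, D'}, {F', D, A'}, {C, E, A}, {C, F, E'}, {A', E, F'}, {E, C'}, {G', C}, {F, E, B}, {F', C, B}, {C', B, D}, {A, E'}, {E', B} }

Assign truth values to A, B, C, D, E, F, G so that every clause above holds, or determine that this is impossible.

Case A = 1:
Case F = 1:
From the singleton clause (D), D = 1.
From the singleton clause (E), E = 1.
From the singleton clause (G'), G = 0.
From the singleton clause (C'), C = 0.
From the singleton clause (B), B = 1.
This assignment satisfies each clause.

A=1, B=1, C=0, D=1, E=1, F=1, G=0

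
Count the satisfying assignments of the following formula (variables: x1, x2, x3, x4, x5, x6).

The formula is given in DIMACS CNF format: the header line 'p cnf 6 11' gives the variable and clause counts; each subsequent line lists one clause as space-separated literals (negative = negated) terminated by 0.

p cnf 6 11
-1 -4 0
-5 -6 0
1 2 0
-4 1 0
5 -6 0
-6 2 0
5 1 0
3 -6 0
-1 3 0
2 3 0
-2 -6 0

There are 2^6 = 64 truth assignments over (x1, x2, x3, x4, x5, x6).
Split on x4. With x4 = True, the clauses containing x4 are satisfied and ¬x4 drops from the rest; 0 of the 2^5 = 32 assignments to the other variables satisfy what remains.
With x4 = False, by the same count on the reduced clause set, 6 assignments work.
(One model: x1=F, x2=T, x3=F, x4=F, x5=T, x6=F.)
Total: 0 + 6 = 6.

6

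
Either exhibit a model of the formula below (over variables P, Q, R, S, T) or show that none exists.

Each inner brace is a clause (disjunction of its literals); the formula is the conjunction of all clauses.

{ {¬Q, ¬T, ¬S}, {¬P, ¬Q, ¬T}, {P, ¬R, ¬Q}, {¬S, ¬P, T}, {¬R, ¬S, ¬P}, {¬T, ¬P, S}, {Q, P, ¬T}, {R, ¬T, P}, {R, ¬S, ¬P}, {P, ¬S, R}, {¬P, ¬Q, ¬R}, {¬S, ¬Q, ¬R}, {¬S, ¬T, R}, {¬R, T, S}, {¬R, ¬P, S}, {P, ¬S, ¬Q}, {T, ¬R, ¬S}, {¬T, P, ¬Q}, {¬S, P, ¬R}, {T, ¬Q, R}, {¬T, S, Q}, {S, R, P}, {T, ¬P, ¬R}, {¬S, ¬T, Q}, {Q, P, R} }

P=True; Q=False; R=False; S=False; T=False

Branch on Q: set Q = False.
Branch on P: set P = True.
Branch on S: set S = False.
Unit clause (¬T) forces T = False.
Unit clause (¬R) forces R = False.
Every clause now holds.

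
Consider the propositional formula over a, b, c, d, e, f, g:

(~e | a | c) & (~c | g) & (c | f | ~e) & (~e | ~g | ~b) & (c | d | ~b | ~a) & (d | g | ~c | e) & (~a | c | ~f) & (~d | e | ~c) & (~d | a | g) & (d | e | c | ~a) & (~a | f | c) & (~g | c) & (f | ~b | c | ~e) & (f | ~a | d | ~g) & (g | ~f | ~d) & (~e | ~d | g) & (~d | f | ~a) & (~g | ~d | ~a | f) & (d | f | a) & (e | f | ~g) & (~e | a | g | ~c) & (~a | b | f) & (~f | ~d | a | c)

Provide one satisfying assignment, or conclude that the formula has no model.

a=0,  b=1,  c=1,  d=0,  e=0,  f=1,  g=1

Case c = 1:
The clause (g) is unit, so g = 1.
Case e = 0:
The clause (~d) is unit, so d = 0.
The clause (f) is unit, so f = 1.
No clause remains; a, b are free.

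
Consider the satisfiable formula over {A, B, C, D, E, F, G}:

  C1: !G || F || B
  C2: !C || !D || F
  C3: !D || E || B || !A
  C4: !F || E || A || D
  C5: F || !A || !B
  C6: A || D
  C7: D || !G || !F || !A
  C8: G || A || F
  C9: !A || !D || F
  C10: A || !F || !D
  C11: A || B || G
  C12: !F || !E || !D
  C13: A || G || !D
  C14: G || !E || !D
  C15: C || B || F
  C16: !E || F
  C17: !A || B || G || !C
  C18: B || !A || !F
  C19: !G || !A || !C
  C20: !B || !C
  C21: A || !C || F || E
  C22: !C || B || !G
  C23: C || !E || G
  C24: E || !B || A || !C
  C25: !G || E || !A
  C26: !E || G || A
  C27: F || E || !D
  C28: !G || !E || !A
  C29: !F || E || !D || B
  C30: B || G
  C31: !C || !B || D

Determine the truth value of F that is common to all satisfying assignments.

True

Suppose F = false.
(!E) alone gives E = false.
(!D) alone gives D = false.
(A) alone gives A = true.
(!B) alone gives B = false.
(!G) alone gives G = false.
That conflicts with the unit clause (G).
So every satisfying assignment has F = True.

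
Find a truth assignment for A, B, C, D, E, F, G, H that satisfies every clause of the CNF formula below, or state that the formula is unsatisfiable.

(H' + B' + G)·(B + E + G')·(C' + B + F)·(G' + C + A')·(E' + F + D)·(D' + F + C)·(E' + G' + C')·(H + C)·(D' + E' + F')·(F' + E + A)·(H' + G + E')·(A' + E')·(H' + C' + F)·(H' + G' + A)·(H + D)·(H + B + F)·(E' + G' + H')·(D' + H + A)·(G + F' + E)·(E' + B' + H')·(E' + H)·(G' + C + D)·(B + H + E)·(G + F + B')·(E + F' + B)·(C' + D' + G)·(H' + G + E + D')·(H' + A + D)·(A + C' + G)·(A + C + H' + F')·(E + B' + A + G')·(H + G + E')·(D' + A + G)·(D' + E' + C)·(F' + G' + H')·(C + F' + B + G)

Case H = 0:
Unit clause (C) forces C = 1.
Unit clause (D) forces D = 1.
Unit clause (A) forces A = 1.
Unit clause (E') forces E = 0.
Unit clause (B) forces B = 1.
Unit clause (G) forces G = 1.
No clause remains; F is free.

A=1; B=1; C=1; D=1; E=0; F=1; G=1; H=0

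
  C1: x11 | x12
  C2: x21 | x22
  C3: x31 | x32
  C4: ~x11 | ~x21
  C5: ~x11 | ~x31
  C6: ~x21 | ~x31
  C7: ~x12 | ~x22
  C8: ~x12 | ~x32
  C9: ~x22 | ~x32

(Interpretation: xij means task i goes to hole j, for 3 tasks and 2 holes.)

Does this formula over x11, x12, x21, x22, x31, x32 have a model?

Try x11 = 1.
From the singleton clause (~x21), x21 = 0.
From the singleton clause (x22), x22 = 1.
From the singleton clause (~x31), x31 = 0.
From the singleton clause (x32), x32 = 1.
That conflicts with the unit clause (~x32).
Backtrack on x11: now try x11 = 0.
From the singleton clause (x12), x12 = 1.
From the singleton clause (~x22), x22 = 0.
From the singleton clause (x21), x21 = 1.
From the singleton clause (~x31), x31 = 0.
From the singleton clause (x32), x32 = 1.
That conflicts with the unit clause (~x32).
Either choice for x11 ends in contradiction.
No assignment satisfies every clause.

No, unsatisfiable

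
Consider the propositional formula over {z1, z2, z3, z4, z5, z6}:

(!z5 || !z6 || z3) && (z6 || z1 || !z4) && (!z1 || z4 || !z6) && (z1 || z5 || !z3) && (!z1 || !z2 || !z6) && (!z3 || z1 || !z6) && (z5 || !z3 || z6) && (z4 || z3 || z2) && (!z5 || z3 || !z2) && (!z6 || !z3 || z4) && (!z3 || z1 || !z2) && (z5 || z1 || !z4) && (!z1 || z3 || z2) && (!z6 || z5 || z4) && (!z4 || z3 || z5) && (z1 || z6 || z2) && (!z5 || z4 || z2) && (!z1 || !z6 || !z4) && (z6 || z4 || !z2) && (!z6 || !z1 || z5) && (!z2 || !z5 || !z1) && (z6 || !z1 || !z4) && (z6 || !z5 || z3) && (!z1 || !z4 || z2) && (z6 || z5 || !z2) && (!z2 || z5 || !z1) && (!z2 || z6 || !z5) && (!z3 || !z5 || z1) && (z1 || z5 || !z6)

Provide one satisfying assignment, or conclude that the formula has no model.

Case z5 = false:
Case z1 = true:
Unit clause (!z6) forces z6 = false.
Unit clause (!z3) forces z3 = false.
Unit clause (z2) forces z2 = true.
But (!z2) is also a unit clause — contradiction.
That branch fails; take z1 = false instead.
Unit clause (!z3) forces z3 = false.
Unit clause (!z4) forces z4 = false.
Unit clause (z2) forces z2 = true.
Unit clause (!z6) forces z6 = false.
But (z6) is also a unit clause — contradiction.
Neither z1 = true nor z1 = false works.
That branch fails; take z5 = true instead.
Case z6 = false:
Unit clause (z3) forces z3 = true.
Unit clause (!z2) forces z2 = false.
Unit clause (z1) forces z1 = true.
Unit clause (z4) forces z4 = true.
But (!z4) is also a unit clause — contradiction.
That branch fails; take z6 = true instead.
Unit clause (z3) forces z3 = true.
Unit clause (z1) forces z1 = true.
Unit clause (z4) forces z4 = true.
But (!z4) is also a unit clause — contradiction.
Neither z6 = true nor z6 = false works.
Neither z5 = true nor z5 = false works.

UNSATISFIABLE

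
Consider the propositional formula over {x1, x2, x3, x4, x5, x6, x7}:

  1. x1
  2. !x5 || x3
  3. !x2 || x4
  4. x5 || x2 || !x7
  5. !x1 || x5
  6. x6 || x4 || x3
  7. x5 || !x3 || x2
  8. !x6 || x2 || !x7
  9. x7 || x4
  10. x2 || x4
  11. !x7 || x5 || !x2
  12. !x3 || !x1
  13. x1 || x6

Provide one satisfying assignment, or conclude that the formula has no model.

UNSATISFIABLE

From the singleton clause (x1), x1 = true.
From the singleton clause (x5), x5 = true.
From the singleton clause (x3), x3 = true.
But (!x3) is also a unit clause — contradiction.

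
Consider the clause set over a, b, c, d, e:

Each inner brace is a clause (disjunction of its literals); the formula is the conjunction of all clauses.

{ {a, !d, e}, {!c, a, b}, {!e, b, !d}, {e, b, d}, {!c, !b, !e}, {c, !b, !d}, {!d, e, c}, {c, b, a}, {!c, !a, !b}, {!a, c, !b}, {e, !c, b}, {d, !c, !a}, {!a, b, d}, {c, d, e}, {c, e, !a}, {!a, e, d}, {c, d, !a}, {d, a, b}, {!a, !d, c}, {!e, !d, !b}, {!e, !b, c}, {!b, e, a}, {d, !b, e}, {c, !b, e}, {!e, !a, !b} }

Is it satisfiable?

Suppose a = true.
Suppose c = false.
Unit clause (!b) forces b = false.
Unit clause (d) forces d = true.
That conflicts with the unit clause (!d).
That branch fails; take c = true instead.
Unit clause (!b) forces b = false.
Unit clause (e) forces e = true.
Unit clause (!d) forces d = false.
That conflicts with the unit clause (d).
Neither c = true nor c = false works.
That branch fails; take a = false instead.
Suppose d = false.
Unit clause (b) forces b = true.
Unit clause (e) forces e = true.
Unit clause (!c) forces c = false.
That conflicts with the unit clause (c).
That branch fails; take d = true instead.
Unit clause (e) forces e = true.
Unit clause (b) forces b = true.
That conflicts with the unit clause (!b).
Neither d = true nor d = false works.
Neither a = true nor a = false works.
No assignment satisfies every clause.

No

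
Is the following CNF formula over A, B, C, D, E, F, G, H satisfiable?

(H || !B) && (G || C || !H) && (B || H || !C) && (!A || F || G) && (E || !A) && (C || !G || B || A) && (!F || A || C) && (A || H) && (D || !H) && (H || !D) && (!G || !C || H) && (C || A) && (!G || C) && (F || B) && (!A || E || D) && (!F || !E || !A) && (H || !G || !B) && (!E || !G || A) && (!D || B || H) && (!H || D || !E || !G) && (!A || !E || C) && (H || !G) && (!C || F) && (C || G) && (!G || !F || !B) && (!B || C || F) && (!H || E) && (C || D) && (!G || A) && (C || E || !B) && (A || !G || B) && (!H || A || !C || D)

Branch on H: set H = true.
The clause (D) is unit, so D = true.
The clause (E) is unit, so E = true.
Branch on G: set G = false.
The clause (C) is unit, so C = true.
The clause (F) is unit, so F = true.
The clause (!A) is unit, so A = false.
No clause remains; B is free.
A satisfying assignment: A=false, B=false, C=true, D=true, E=true, F=true, G=false, H=true.

Satisfiable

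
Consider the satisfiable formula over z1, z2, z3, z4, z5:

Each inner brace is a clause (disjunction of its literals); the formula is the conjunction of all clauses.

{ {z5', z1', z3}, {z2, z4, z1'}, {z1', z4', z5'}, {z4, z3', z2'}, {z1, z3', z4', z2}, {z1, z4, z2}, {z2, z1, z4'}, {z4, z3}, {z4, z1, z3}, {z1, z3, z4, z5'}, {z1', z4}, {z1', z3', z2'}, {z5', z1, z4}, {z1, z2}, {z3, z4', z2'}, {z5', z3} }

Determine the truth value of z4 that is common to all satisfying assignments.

True

Suppose z4 = 0.
(z3) alone gives z3 = 1.
(z2') alone gives z2 = 0.
(z1') alone gives z1 = 0.
Now (z1) is unsatisfied and unit — conflict.
So every satisfying assignment has z4 = True.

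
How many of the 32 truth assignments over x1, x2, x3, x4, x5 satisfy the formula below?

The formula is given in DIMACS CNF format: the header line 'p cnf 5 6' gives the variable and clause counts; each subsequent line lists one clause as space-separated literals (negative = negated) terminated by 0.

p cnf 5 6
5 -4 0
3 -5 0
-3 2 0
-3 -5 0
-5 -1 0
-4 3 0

There are 2^5 = 32 truth assignments over (x1, x2, x3, x4, x5).
Split on x3. With x3 = True, the clauses containing x3 are satisfied and ¬x3 drops from the rest; 2 of the 2^4 = 16 assignments to the other variables satisfy what remains.
With x3 = False, by the same count on the reduced clause set, 4 assignments work.
Total: 2 + 4 = 6.

6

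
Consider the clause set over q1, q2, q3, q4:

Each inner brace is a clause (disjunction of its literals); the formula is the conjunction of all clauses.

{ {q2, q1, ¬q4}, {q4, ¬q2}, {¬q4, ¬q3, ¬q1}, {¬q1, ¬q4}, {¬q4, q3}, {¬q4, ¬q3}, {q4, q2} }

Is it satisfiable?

Case q4 = True:
Unit clause (¬q1) forces q1 = False.
Unit clause (q2) forces q2 = True.
Unit clause (q3) forces q3 = True.
But (¬q3) is also a unit clause — contradiction.
Undo q4 and try q4 = False.
Unit clause (¬q2) forces q2 = False.
But (q2) is also a unit clause — contradiction.
Neither q4 = True nor q4 = False works.
No assignment satisfies every clause.

No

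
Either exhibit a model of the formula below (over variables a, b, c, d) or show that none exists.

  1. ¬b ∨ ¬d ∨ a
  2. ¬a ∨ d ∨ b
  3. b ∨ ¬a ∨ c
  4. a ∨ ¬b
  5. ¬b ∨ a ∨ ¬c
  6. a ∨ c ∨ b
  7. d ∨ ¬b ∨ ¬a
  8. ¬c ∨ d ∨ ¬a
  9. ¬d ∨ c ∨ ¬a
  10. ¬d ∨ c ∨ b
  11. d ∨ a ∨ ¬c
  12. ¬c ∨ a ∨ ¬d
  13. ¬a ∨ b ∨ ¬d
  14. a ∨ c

Try a = True.
Try d = True.
From the singleton clause (c), c = True.
From the singleton clause (b), b = True.
Every clause now holds.

a: True; b: True; c: True; d: True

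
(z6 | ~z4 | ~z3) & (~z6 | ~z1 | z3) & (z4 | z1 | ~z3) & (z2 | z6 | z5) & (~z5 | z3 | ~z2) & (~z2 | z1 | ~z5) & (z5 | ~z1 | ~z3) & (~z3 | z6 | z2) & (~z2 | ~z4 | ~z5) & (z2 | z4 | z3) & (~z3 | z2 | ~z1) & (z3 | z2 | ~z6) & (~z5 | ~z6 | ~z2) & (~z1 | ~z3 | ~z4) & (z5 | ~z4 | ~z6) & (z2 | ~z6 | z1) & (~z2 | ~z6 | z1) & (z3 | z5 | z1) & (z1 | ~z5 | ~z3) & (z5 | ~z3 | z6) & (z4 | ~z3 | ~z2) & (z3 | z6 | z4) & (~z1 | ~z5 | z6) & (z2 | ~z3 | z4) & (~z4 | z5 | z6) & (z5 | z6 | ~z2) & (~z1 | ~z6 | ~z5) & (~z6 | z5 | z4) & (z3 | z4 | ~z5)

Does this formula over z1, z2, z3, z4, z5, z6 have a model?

Branch on z6: set z6 = 0.
Branch on z4: set z4 = 1.
From the singleton clause (~z3), z3 = 0.
From the singleton clause (z5), z5 = 1.
From the singleton clause (~z2), z2 = 0.
From the singleton clause (~z1), z1 = 0.
Every clause now holds.
A satisfying assignment: z1 ↦ 0, z2 ↦ 0, z3 ↦ 0, z4 ↦ 1, z5 ↦ 1, z6 ↦ 0.

Yes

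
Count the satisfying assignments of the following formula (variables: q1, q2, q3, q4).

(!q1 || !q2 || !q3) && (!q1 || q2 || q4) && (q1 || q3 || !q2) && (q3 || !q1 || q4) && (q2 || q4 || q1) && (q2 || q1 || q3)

There are 2^4 = 16 truth assignments over (q1, q2, q3, q4).
Check each against the 6 clauses (columns in the order q1, q2, q3, q4):
  F F F F  ✗ fails (q2 || q4 || q1)
  F F F T  ✗ fails (q2 || q1 || q3)
  F F T F  ✗ fails (q2 || q4 || q1)
  F F T T  ✓ satisfies all
  F T F F  ✗ fails (q1 || q3 || !q2)
  F T F T  ✗ fails (q1 || q3 || !q2)
  F T T F  ✓ satisfies all
  F T T T  ✓ satisfies all
  T F F F  ✗ fails (!q1 || q2 || q4)
  T F F T  ✓ satisfies all
  T F T F  ✗ fails (!q1 || q2 || q4)
  T F T T  ✓ satisfies all
  T T F F  ✗ fails (q3 || !q1 || q4)
  T T F T  ✓ satisfies all
  T T T F  ✗ fails (!q1 || !q2 || !q3)
  T T T T  ✗ fails (!q1 || !q2 || !q3)
6 of the 16 rows are models.

6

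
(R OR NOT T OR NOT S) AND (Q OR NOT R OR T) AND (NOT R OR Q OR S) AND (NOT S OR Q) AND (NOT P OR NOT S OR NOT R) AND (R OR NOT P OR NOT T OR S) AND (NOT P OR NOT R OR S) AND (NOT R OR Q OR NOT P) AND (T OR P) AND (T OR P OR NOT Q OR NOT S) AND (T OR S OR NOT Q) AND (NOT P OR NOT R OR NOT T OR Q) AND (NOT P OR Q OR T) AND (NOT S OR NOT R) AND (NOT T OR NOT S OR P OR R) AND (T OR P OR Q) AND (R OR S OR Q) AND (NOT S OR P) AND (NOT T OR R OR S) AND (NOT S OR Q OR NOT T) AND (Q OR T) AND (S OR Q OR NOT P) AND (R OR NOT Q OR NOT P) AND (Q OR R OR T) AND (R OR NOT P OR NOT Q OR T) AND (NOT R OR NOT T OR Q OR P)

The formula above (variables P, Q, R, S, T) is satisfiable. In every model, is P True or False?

Suppose P = true.
Suppose S = false.
From the singleton clause (NOT R), R = false.
From the singleton clause (NOT T), T = false.
From the singleton clause (NOT Q), Q = false.
Now (Q) is unsatisfied and unit — conflict.
Undo S and try S = true.
From the singleton clause (Q), Q = true.
From the singleton clause (NOT R), R = false.
Now (R) is unsatisfied and unit — conflict.
Either choice for S ends in contradiction.
So every satisfying assignment has P = False.

False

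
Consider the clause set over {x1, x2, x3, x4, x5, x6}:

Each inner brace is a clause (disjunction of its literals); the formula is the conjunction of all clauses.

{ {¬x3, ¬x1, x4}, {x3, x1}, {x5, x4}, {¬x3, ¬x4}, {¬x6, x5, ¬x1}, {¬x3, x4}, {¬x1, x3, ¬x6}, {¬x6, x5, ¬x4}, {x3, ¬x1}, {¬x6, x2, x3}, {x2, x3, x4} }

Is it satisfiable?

Unsatisfiable

Suppose x3 = True.
(¬x4) alone gives x4 = False.
That conflicts with the unit clause (x4).
So x3 must be the other value — set x3 = False.
(x1) alone gives x1 = True.
That conflicts with the unit clause (¬x1).
Either choice for x3 ends in contradiction.
No assignment satisfies every clause.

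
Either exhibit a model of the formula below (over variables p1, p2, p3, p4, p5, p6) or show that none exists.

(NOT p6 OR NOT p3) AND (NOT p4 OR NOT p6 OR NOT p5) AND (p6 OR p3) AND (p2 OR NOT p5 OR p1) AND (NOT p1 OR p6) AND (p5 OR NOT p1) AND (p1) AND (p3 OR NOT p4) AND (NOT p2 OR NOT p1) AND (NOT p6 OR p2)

(p1) alone gives p1 = true.
(p6) alone gives p6 = true.
(NOT p3) alone gives p3 = false.
(p5) alone gives p5 = true.
(NOT p4) alone gives p4 = false.
(NOT p2) alone gives p2 = false.
That conflicts with the unit clause (p2).

UNSATISFIABLE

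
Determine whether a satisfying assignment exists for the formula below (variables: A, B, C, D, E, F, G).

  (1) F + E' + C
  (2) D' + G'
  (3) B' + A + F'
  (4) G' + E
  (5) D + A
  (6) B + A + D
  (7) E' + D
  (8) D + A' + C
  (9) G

Unsatisfiable

From the singleton clause (G), G = 1.
From the singleton clause (D'), D = 0.
From the singleton clause (E), E = 1.
Now (E') is unsatisfied and unit — conflict.
No assignment satisfies every clause.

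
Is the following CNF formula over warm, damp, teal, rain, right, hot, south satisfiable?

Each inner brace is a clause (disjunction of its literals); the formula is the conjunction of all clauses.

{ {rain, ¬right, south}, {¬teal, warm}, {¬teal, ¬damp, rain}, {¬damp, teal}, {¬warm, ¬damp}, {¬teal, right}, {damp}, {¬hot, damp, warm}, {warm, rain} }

From the singleton clause (damp), damp = True.
From the singleton clause (teal), teal = True.
From the singleton clause (warm), warm = True.
Now (¬warm) is unsatisfied and unit — conflict.
No assignment satisfies every clause.

No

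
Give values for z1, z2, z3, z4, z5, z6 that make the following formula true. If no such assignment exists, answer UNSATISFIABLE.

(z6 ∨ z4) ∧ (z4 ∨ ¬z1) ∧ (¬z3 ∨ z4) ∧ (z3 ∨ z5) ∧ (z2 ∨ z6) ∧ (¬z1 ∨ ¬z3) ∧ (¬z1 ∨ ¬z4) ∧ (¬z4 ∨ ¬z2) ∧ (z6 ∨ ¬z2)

Try z6 = True.
Try z4 = True.
The clause (¬z1) is unit, so z1 = False.
The clause (¬z2) is unit, so z2 = False.
Try z3 = True.
Every clause is now satisfied; z5 is unconstrained.

z1: False, z2: False, z3: True, z4: True, z5: False, z6: True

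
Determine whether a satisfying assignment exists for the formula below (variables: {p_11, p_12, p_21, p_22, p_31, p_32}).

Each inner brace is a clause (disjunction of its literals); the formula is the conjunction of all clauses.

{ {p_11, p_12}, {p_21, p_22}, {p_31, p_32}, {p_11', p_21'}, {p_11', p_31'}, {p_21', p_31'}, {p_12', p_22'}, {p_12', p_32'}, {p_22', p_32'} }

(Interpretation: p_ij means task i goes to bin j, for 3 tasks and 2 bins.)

Unsatisfiable

Suppose p_11 = 1.
From the singleton clause (p_21'), p_21 = 0.
From the singleton clause (p_22), p_22 = 1.
From the singleton clause (p_31'), p_31 = 0.
From the singleton clause (p_32), p_32 = 1.
That conflicts with the unit clause (p_32').
That branch fails; take p_11 = 0 instead.
From the singleton clause (p_12), p_12 = 1.
From the singleton clause (p_22'), p_22 = 0.
From the singleton clause (p_21), p_21 = 1.
From the singleton clause (p_31'), p_31 = 0.
From the singleton clause (p_32), p_32 = 1.
That conflicts with the unit clause (p_32').
Neither p_11 = 1 nor p_11 = 0 works.
No assignment satisfies every clause.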